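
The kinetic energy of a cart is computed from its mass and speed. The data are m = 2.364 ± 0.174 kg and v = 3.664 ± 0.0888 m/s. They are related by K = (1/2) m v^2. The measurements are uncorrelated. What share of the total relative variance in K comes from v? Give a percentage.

(δK/K)² = (1·δm/m)² + (2·δv/v)²
  m term: (1×0.0736)² = 0.00542
  v term: (2×0.0242)² = 0.00235
Total = 0.00777. Share from v = 0.00235/0.00777 = 0.302.

30.2%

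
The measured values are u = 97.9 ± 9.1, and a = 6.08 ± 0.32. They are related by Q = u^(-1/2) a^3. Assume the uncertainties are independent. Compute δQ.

3.74

Relative error in a monomial: (δQ/Q)² = Σ (nᵢ · δxᵢ/xᵢ)².
  (−½·δu/u)² = (-0.5×0.0930)² = 0.00216;  (3·δa/a)² = (3×0.0526)² = 0.0249
δQ/Q = √(0.0271) = 0.165
Q = 22.7, so δQ = 0.165 × 22.7 = 3.74.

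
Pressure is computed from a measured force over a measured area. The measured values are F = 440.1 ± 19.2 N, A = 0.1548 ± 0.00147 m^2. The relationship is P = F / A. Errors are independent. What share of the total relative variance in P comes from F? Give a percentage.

95.5%

(δP/P)² = (1·δF/F)² + (-1·δA/A)²
  F term: (1×0.0436)² = 0.00190
  A term: (-1×0.00950)² = 9.02e-05
Total = 0.00199. Share from F = 0.00190/0.00199 = 0.955.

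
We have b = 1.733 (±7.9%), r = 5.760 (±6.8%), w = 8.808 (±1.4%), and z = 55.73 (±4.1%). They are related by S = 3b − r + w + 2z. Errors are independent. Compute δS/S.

0.0385

S is a linear combination, so absolute uncertainties add in quadrature:
  (3·δb)² = 0.169;  (δr)² = 0.153;  (δw)² = 0.0152;  (2·δz)² = 20.9
δS = √(21.2) = 4.61
S = 119.7, so δS/S = 4.61/119.7 = 0.0385.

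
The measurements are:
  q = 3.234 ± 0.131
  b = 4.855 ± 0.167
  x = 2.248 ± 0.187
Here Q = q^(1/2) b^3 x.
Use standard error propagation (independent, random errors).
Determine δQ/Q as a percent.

Q is a product of powers, so relative uncertainties combine in quadrature:
  (½·δq/q)² = (0.5×0.0405)² = 0.000410;  (3·δb/b)² = (3×0.0344)² = 0.0106;  (1·δx/x)² = (1×0.0832)² = 0.00692
δQ/Q = √(0.0180) = 0.134

13.4%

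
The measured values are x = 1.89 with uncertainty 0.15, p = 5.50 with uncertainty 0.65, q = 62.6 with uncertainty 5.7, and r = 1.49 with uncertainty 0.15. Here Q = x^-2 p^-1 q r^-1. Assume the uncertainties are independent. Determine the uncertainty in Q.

Since Q is a product/quotient, work with relative uncertainties:
  (-2·δx/x)² = (-2×0.0794)² = 0.0252;  (-1·δp/p)² = (-1×0.118)² = 0.0140;  (1·δq/q)² = (1×0.0911)² = 0.00829;  (-1·δr/r)² = (-1×0.101)² = 0.0101
δQ/Q = √(0.0576) = 0.240
Q = 2.14, so δQ = 0.240 × 2.14 = 0.513.

0.513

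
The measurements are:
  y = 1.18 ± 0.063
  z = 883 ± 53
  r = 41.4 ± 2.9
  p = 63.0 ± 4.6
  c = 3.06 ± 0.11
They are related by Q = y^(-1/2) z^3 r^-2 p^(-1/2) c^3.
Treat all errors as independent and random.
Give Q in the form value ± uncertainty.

Since Q is a product/quotient, work with relative uncertainties:
  (−½·δy/y)² = (-0.5×0.0534)² = 0.000713;  (3·δz/z)² = (3×0.0600)² = 0.0324;  (-2·δr/r)² = (-2×0.0700)² = 0.0196;  (−½·δp/p)² = (-0.5×0.0730)² = 0.00133;  (3·δc/c)² = (3×0.0359)² = 0.0116
δQ/Q = √(0.0657) = 0.256
Q = 1.33e+06, so δQ = 0.256 × 1.33e+06 = 3.42e+05.

(1.33 ± 0.342) × 10^6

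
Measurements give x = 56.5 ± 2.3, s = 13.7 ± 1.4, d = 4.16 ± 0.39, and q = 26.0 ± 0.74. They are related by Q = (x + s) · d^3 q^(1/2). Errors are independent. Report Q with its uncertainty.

25800 ± 7320

Let u = x + s = 70.2. δu = √(δx² + δs²) = √(5.29 + 1.96) = 2.69, so δu/u = 0.0384.
Q is then a monomial in u, d, q:
δQ/Q = √((δu/u)² + (3·δd/d)² + (½·δq/q)²) = √(0.00147 + 0.0791 + 0.000203) = 0.284
Q = 25800, so δQ = 0.284 × 25800 = 7320.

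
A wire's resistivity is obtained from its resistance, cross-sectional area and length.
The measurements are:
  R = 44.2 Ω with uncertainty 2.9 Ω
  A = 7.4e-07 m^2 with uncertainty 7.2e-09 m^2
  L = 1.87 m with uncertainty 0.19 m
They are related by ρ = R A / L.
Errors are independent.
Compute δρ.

Each factor contributes (exponent × relative error)² to (δρ/ρ)²:
  (1·δR/R)² = (1×0.0656)² = 0.00430;  (1·δA/A)² = (1×0.00973)² = 9.47e-05;  (-1·δL/L)² = (-1×0.102)² = 0.0103
δρ/ρ = √(0.0147) = 0.121
ρ = 1.75e-05 Ω·m, so δρ = 0.121 × 1.75e-05 = 2.12e-06 Ω·m.

2.12e-06 Ω·m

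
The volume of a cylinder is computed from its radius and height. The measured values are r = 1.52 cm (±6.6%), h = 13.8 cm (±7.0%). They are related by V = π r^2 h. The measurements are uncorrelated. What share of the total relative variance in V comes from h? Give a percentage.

(δV/V)² = (2·δr/r)² + (1·δh/h)²
  r term: (2×0.0660)² = 0.0174
  h term: (1×0.0700)² = 0.00490
Total = 0.0223. Share from h = 0.00490/0.0223 = 0.219.

21.9%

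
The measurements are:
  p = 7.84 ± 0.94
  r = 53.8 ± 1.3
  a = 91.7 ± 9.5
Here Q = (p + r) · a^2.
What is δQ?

1.08e+05

Let u = p + r = 61.6. δu = √(δp² + δr²) = √(0.884 + 1.69) = 1.60, so δu/u = 0.0260.
Q is then a monomial in u, a:
δQ/Q = √((δu/u)² + (2·δa/a)²) = √(0.000677 + 0.0429) = 0.209
Q = 5.18e+05, so δQ = 0.209 × 5.18e+05 = 1.08e+05.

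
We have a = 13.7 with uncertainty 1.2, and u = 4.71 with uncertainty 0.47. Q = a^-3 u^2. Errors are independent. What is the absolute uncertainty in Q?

0.00285

Products/powers → add relative errors in quadrature, weighted by exponent:
  (-3·δa/a)² = (-3×0.0876)² = 0.0691;  (2·δu/u)² = (2×0.0998)² = 0.0398
δQ/Q = √(0.109) = 0.330
Q = 0.00863, so δQ = 0.330 × 0.00863 = 0.00285.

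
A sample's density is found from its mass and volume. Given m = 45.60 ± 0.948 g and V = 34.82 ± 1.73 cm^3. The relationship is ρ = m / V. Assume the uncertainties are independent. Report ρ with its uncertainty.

For a monomial ρ ∝ m, V^-1, fractional errors add in quadrature:
  (1·δm/m)² = (1×0.0208)² = 0.000432;  (-1·δV/V)² = (-1×0.0497)² = 0.00247
δρ/ρ = √(0.00290) = 0.0539
ρ = 1.310 g/cm^3, so δρ = 0.0539 × 1.310 = 0.0705 g/cm^3.

1.310 ± 0.0705 g/cm^3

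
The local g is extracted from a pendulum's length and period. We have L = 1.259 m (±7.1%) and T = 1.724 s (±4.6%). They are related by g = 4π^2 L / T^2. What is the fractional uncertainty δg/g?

0.116

Since g is a product/quotient, work with relative uncertainties:
  (1·δL/L)² = (1×0.0710)² = 0.00504;  (-2·δT/T)² = (-2×0.0460)² = 0.00846
δg/g = √(0.0135) = 0.116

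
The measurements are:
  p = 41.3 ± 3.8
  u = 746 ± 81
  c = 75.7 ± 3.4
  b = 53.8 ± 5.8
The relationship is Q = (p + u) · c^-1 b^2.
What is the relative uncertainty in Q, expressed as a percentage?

Let w = p + u = 787. δw = √(δp² + δu²) = √(14.4 + 6560) = 81.1, so δw/w = 0.103.
Q is then a monomial in w, c, b:
δQ/Q = √((δw/w)² + (-1·δc/c)² + (2·δb/b)²) = √(0.0106 + 0.00202 + 0.0465) = 0.243

24.3%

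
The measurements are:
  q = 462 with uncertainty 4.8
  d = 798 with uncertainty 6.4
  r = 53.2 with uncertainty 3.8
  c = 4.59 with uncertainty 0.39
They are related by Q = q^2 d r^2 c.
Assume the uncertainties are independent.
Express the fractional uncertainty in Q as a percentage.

16.8%

Q is a product of powers, so relative uncertainties combine in quadrature:
  (2·δq/q)² = (2×0.0104)² = 0.000432;  (1·δd/d)² = (1×0.00802)² = 6.43e-05;  (2·δr/r)² = (2×0.0714)² = 0.0204;  (1·δc/c)² = (1×0.0850)² = 0.00722
δQ/Q = √(0.0281) = 0.168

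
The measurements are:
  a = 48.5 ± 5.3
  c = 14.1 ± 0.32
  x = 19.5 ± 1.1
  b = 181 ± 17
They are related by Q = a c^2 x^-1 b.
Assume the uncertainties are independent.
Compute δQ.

14400

Products/powers → add relative errors in quadrature, weighted by exponent:
  (1·δa/a)² = (1×0.109)² = 0.0119;  (2·δc/c)² = (2×0.0227)² = 0.00206;  (-1·δx/x)² = (-1×0.0564)² = 0.00318;  (1·δb/b)² = (1×0.0939)² = 0.00882
δQ/Q = √(0.0260) = 0.161
Q = 89500, so δQ = 0.161 × 89500 = 14400.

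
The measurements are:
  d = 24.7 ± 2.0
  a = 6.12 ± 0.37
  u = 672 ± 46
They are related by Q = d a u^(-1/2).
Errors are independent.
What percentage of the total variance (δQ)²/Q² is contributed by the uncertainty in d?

57.6%

(δQ/Q)² = (1·δd/d)² + (1·δa/a)² + (−½·δu/u)²
  d term: (1×0.0810)² = 0.00656
  a term: (1×0.0605)² = 0.00366
  u term: (-0.5×0.0685)² = 0.00117
Total = 0.0114. Share from d = 0.00656/0.0114 = 0.576.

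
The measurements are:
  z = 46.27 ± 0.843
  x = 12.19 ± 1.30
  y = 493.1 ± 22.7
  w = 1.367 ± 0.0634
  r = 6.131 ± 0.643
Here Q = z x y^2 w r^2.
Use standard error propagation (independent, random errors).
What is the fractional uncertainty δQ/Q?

Since Q is a product/quotient, work with relative uncertainties:
  (1·δz/z)² = (1×0.0182)² = 0.000332;  (1·δx/x)² = (1×0.107)² = 0.0114;  (2·δy/y)² = (2×0.0460)² = 0.00848;  (1·δw/w)² = (1×0.0464)² = 0.00215;  (2·δr/r)² = (2×0.105)² = 0.0440
δQ/Q = √(0.0663) = 0.258

0.258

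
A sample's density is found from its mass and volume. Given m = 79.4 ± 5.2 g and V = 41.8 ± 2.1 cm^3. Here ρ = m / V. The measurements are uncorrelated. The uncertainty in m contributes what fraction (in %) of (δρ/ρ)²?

(δρ/ρ)² = (1·δm/m)² + (-1·δV/V)²
  m term: (1×0.0655)² = 0.00429
  V term: (-1×0.0502)² = 0.00252
Total = 0.00681. Share from m = 0.00429/0.00681 = 0.630.

63.0%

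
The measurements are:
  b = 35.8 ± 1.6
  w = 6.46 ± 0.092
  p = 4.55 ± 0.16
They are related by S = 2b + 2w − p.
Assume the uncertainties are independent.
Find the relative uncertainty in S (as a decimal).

Absolute uncertainties add in quadrature for a linear combination:
  (2·δb)² = 10.2;  (2·δw)² = 0.0339;  (δp)² = 0.0256
δS = √(10.3) = 3.21
S = 80.0, so δS/S = 3.21/80.0 = 0.0401.

0.0401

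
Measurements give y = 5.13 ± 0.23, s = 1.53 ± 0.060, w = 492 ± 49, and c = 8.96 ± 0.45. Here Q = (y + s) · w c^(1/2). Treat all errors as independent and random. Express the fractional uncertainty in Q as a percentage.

Let u = y + s = 6.66. δu = √(δy² + δs²) = √(0.0529 + 0.00360) = 0.238, so δu/u = 0.0357.
Q is then a monomial in u, w, c:
δQ/Q = √((δu/u)² + (1·δw/w)² + (½·δc/c)²) = √(0.00127 + 0.00992 + 0.000631) = 0.109

10.9%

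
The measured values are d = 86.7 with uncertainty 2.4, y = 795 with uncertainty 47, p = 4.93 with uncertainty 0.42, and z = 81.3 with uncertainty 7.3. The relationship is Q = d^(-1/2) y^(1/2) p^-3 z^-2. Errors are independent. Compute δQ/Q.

For a monomial Q ∝ d^(-1/2), y^(1/2), p^-3, z^-2, fractional errors add in quadrature:
  (−½·δd/d)² = (-0.5×0.0277)² = 0.000192;  (½·δy/y)² = (0.5×0.0591)² = 0.000874;  (-3·δp/p)² = (-3×0.0852)² = 0.0653;  (-2·δz/z)² = (-2×0.0898)² = 0.0322
δQ/Q = √(0.0986) = 0.314

0.314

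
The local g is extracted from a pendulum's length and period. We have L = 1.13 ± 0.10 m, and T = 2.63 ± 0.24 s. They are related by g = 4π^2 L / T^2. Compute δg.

1.31 m/s^2

For a monomial g ∝ L, T^-2, fractional errors add in quadrature:
  (1·δL/L)² = (1×0.0885)² = 0.00783;  (-2·δT/T)² = (-2×0.0913)² = 0.0333
δg/g = √(0.0411) = 0.203
g = 6.45 m/s^2, so δg = 0.203 × 6.45 = 1.31 m/s^2.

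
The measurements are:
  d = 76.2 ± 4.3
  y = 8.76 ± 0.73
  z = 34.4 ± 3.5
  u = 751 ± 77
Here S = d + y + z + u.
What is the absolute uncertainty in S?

77.2

S is a linear combination, so absolute uncertainties add in quadrature:
  (δd)² = 18.5;  (δy)² = 0.533;  (δz)² = 12.2;  (δu)² = 5930
δS = √(5960) = 77.2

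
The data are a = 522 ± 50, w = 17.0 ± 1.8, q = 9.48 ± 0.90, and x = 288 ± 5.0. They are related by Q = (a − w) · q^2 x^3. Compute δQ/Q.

Let u = a − w = 505. δu = √(δa² + δw²) = √(2500 + 3.24) = 50.0, so δu/u = 0.0991.
Q is then a monomial in u, q, x:
δQ/Q = √((δu/u)² + (2·δq/q)² + (3·δx/x)²) = √(0.00982 + 0.0361 + 0.00271) = 0.220

0.220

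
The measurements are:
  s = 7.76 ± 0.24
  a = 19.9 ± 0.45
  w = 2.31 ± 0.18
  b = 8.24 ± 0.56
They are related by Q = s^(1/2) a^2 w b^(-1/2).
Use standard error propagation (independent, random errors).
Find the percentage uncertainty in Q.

9.75%

Relative error in a monomial: (δQ/Q)² = Σ (nᵢ · δxᵢ/xᵢ)².
  (½·δs/s)² = (0.5×0.0309)² = 0.000239;  (2·δa/a)² = (2×0.0226)² = 0.00205;  (1·δw/w)² = (1×0.0779)² = 0.00607;  (−½·δb/b)² = (-0.5×0.0680)² = 0.00115
δQ/Q = √(0.00951) = 0.0975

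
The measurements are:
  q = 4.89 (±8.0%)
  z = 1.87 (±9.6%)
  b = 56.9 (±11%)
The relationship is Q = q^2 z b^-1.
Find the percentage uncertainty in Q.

21.7%

For a monomial Q ∝ q^2, z, b^-1, fractional errors add in quadrature:
  (2·δq/q)² = (2×0.0800)² = 0.0256;  (1·δz/z)² = (1×0.0960)² = 0.00922;  (-1·δb/b)² = (-1×0.110)² = 0.0121
δQ/Q = √(0.0469) = 0.217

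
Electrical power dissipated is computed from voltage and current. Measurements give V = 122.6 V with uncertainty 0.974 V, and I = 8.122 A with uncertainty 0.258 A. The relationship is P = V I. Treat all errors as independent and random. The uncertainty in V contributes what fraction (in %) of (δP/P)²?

5.89%

(δP/P)² = (1·δV/V)² + (1·δI/I)²
  V term: (1×0.00794)² = 6.31e-05
  I term: (1×0.0318)² = 0.00101
Total = 0.00107. Share from V = 6.31e-05/0.00107 = 0.0589.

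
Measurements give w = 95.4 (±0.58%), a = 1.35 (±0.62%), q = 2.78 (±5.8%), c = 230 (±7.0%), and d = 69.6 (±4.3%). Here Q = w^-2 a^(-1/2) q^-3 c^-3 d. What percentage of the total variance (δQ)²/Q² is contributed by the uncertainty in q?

39.6%

(δQ/Q)² = (-2·δw/w)² + (−½·δa/a)² + (-3·δq/q)² + (-3·δc/c)² + (1·δd/d)²
  w term: (-2×0.00580)² = 0.000135
  a term: (-0.5×0.00620)² = 9.61e-06
  q term: (-3×0.0580)² = 0.0303
  c term: (-3×0.0700)² = 0.0441
  d term: (1×0.0430)² = 0.00185
Total = 0.0764. Share from q = 0.0303/0.0764 = 0.396.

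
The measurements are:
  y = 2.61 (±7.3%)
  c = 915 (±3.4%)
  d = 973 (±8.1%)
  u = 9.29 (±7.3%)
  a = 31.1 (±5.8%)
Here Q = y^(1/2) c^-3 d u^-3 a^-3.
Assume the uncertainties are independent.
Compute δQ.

2.64e-14

For a monomial Q ∝ y^(1/2), c^-3, d, u^-3, a^-3, fractional errors add in quadrature:
  (½·δy/y)² = (0.5×0.0730)² = 0.00133;  (-3·δc/c)² = (-3×0.0340)² = 0.0104;  (1·δd/d)² = (1×0.0810)² = 0.00656;  (-3·δu/u)² = (-3×0.0730)² = 0.0480;  (-3·δa/a)² = (-3×0.0580)² = 0.0303
δQ/Q = √(0.0965) = 0.311
Q = 8.51e-14, so δQ = 0.311 × 8.51e-14 = 2.64e-14.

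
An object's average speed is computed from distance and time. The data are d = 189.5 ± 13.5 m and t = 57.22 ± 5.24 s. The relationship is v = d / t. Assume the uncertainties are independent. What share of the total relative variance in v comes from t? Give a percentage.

62.3%

(δv/v)² = (1·δd/d)² + (-1·δt/t)²
  d term: (1×0.0712)² = 0.00508
  t term: (-1×0.0916)² = 0.00839
Total = 0.0135. Share from t = 0.00839/0.0135 = 0.623.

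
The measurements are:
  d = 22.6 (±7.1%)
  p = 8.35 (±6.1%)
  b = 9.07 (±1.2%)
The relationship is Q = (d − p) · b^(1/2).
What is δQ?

Let u = d − p = 14.3. δu = √(δd² + δp²) = √(2.57 + 0.259) = 1.68, so δu/u = 0.118.
Q is then a monomial in u, b:
δQ/Q = √((δu/u)² + (½·δb/b)²) = √(0.0140 + 3.6e-05) = 0.118
Q = 42.9, so δQ = 0.118 × 42.9 = 5.08.

5.08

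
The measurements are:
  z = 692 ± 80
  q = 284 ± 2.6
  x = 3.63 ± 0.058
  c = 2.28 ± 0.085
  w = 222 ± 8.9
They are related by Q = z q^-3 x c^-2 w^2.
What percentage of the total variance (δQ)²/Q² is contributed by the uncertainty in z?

(δQ/Q)² = (1·δz/z)² + (-3·δq/q)² + (1·δx/x)² + (-2·δc/c)² + (2·δw/w)²
  z term: (1×0.116)² = 0.0134
  q term: (-3×0.00915)² = 0.000754
  x term: (1×0.0160)² = 0.000255
  c term: (-2×0.0373)² = 0.00556
  w term: (2×0.0401)² = 0.00643
Total = 0.0264. Share from z = 0.0134/0.0264 = 0.507.

50.7%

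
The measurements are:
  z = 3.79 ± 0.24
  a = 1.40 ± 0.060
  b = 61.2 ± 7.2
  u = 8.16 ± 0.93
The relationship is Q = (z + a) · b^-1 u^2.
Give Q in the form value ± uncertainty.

5.65 ± 1.47

Let w = z + a = 5.19. δw = √(δz² + δa²) = √(0.0576 + 0.00360) = 0.247, so δw/w = 0.0477.
Q is then a monomial in w, b, u:
δQ/Q = √((δw/w)² + (-1·δb/b)² + (2·δu/u)²) = √(0.00227 + 0.0138 + 0.0520) = 0.261
Q = 5.65, so δQ = 0.261 × 5.65 = 1.47.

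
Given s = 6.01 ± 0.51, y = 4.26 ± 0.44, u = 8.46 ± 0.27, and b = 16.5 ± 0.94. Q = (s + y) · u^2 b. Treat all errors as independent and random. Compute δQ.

1310

Let w = s + y = 10.3. δw = √(δs² + δy²) = √(0.260 + 0.194) = 0.674, so δw/w = 0.0656.
Q is then a monomial in w, u, b:
δQ/Q = √((δw/w)² + (2·δu/u)² + (1·δb/b)²) = √(0.00430 + 0.00407 + 0.00325) = 0.108
Q = 12100, so δQ = 0.108 × 12100 = 1310.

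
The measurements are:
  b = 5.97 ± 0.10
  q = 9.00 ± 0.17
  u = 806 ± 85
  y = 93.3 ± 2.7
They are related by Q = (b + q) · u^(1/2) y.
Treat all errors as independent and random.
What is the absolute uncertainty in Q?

2440

Let w = b + q = 15.0. δw = √(δb² + δq²) = √(0.0100 + 0.0289) = 0.197, so δw/w = 0.0132.
Q is then a monomial in w, u, y:
δQ/Q = √((δw/w)² + (½·δu/u)² + (1·δy/y)²) = √(0.000174 + 0.00278 + 0.000837) = 0.0616
Q = 39700, so δQ = 0.0616 × 39700 = 2440.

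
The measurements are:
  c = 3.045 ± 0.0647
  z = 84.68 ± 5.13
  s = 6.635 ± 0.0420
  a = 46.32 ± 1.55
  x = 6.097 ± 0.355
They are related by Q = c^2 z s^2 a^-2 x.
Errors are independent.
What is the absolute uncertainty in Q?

Q is a product of powers, so relative uncertainties combine in quadrature:
  (2·δc/c)² = (2×0.0212)² = 0.00181;  (1·δz/z)² = (1×0.0606)² = 0.00367;  (2·δs/s)² = (2×0.00633)² = 0.000160;  (-2·δa/a)² = (-2×0.0335)² = 0.00448;  (1·δx/x)² = (1×0.0582)² = 0.00339
δQ/Q = √(0.0135) = 0.116
Q = 98.22, so δQ = 0.116 × 98.22 = 11.4.

11.4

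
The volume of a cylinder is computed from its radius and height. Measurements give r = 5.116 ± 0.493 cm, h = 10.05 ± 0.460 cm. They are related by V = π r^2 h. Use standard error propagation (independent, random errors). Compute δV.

For a monomial V ∝ r^2, h, fractional errors add in quadrature:
  (2·δr/r)² = (2×0.0964)² = 0.0371;  (1·δh/h)² = (1×0.0458)² = 0.00209
δV/V = √(0.0392) = 0.198
V = 826.4 cm^3, so δV = 0.198 × 826.4 = 164 cm^3.

164 cm^3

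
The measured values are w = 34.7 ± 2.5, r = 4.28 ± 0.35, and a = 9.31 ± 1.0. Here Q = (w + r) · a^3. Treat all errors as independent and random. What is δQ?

Let u = w + r = 39.0. δu = √(δw² + δr²) = √(6.25 + 0.122) = 2.52, so δu/u = 0.0648.
Q is then a monomial in u, a:
δQ/Q = √((δu/u)² + (3·δa/a)²) = √(0.00419 + 0.104) = 0.329
Q = 31500, so δQ = 0.329 × 31500 = 10300.

10300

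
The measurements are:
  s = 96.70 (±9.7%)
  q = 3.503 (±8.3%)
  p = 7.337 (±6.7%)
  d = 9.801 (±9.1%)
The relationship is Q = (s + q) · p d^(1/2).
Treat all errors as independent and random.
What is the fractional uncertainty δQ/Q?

Let u = s + q = 100.2. δu = √(δs² + δq²) = √(88.0 + 0.0845) = 9.38, so δu/u = 0.0937.
Q is then a monomial in u, p, d:
δQ/Q = √((δu/u)² + (1·δp/p)² + (½·δd/d)²) = √(0.00877 + 0.00449 + 0.00207) = 0.124

0.124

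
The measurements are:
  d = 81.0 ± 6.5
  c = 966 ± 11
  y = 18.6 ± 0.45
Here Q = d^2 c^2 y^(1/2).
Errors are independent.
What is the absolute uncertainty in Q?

4.29e+09

Q is a product of powers, so relative uncertainties combine in quadrature:
  (2·δd/d)² = (2×0.0802)² = 0.0258;  (2·δc/c)² = (2×0.0114)² = 0.000519;  (½·δy/y)² = (0.5×0.0242)² = 0.000146
δQ/Q = √(0.0264) = 0.163
Q = 2.64e+10, so δQ = 0.163 × 2.64e+10 = 4.29e+09.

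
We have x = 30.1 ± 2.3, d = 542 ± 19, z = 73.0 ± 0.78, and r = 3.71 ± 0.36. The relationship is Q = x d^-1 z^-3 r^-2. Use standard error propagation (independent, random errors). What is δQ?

Each factor contributes (exponent × relative error)² to (δQ/Q)²:
  (1·δx/x)² = (1×0.0764)² = 0.00584;  (-1·δd/d)² = (-1×0.0351)² = 0.00123;  (-3·δz/z)² = (-3×0.0107)² = 0.00103;  (-2·δr/r)² = (-2×0.0970)² = 0.0377
δQ/Q = √(0.0458) = 0.214
Q = 1.04e-08, so δQ = 0.214 × 1.04e-08 = 2.22e-09.

2.22e-09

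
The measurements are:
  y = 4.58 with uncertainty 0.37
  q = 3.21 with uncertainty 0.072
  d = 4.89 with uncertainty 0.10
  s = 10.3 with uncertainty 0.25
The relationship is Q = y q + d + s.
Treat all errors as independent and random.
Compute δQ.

1.26

Let p = y·q = 14.7. δp/p = √((1·δy/y)² + (1·δq/q)²) = √(0.00653 + 0.000503) = 0.0838, so δp = 1.23.
Q = p + d + s: δQ = √(δp² + δd² + δs²) = √(1.52 + 0.0100 + 0.0625) = 1.26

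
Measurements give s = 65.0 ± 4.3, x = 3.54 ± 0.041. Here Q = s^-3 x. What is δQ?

2.56e-06

Since Q is a product/quotient, work with relative uncertainties:
  (-3·δs/s)² = (-3×0.0662)² = 0.0394;  (1·δx/x)² = (1×0.0116)² = 0.000134
δQ/Q = √(0.0395) = 0.199
Q = 1.29e-05, so δQ = 0.199 × 1.29e-05 = 2.56e-06.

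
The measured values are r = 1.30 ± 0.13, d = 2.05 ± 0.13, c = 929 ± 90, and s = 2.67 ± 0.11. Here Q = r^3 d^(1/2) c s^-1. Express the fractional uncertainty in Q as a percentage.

Relative error in a monomial: (δQ/Q)² = Σ (nᵢ · δxᵢ/xᵢ)².
  (3·δr/r)² = (3×0.100)² = 0.0900;  (½·δd/d)² = (0.5×0.0634)² = 0.00101;  (1·δc/c)² = (1×0.0969)² = 0.00939;  (-1·δs/s)² = (-1×0.0412)² = 0.00170
δQ/Q = √(0.102) = 0.320

32.0%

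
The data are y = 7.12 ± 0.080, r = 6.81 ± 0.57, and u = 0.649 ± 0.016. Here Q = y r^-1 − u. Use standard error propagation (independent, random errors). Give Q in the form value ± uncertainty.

Let p = y·r^-1 = 1.05. δp/p = √((1·δy/y)² + (-1·δr/r)²) = √(0.000126 + 0.00701) = 0.0845, so δp = 0.0883.
Q = p − u: δQ = √(δp² + δu²) = √(0.00780 + 0.000256) = 0.0897
Q = 0.397.

0.397 ± 0.0897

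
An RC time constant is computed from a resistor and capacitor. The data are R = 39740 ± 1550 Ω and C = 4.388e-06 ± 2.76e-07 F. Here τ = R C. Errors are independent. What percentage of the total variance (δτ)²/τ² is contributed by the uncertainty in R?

(δτ/τ)² = (1·δR/R)² + (1·δC/C)²
  R term: (1×0.0390)² = 0.00152
  C term: (1×0.0629)² = 0.00396
Total = 0.00548. Share from R = 0.00152/0.00548 = 0.278.

27.8%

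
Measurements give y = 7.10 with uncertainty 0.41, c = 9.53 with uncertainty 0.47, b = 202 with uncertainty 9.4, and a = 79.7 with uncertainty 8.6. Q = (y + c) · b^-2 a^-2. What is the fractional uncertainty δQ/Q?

0.238

Let u = y + c = 16.6. δu = √(δy² + δc²) = √(0.168 + 0.221) = 0.624, so δu/u = 0.0375.
Q is then a monomial in u, b, a:
δQ/Q = √((δu/u)² + (-2·δb/b)² + (-2·δa/a)²) = √(0.00141 + 0.00866 + 0.0466) = 0.238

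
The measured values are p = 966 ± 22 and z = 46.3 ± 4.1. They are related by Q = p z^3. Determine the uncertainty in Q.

2.56e+07

Since Q is a product/quotient, work with relative uncertainties:
  (1·δp/p)² = (1×0.0228)² = 0.000519;  (3·δz/z)² = (3×0.0886)² = 0.0706
δQ/Q = √(0.0711) = 0.267
Q = 9.59e+07, so δQ = 0.267 × 9.59e+07 = 2.56e+07.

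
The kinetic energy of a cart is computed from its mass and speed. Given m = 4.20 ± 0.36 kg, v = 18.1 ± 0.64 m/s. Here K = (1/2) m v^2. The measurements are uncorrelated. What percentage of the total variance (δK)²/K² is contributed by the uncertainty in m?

59.5%

(δK/K)² = (1·δm/m)² + (2·δv/v)²
  m term: (1×0.0857)² = 0.00735
  v term: (2×0.0354)² = 0.00500
Total = 0.0123. Share from m = 0.00735/0.0123 = 0.595.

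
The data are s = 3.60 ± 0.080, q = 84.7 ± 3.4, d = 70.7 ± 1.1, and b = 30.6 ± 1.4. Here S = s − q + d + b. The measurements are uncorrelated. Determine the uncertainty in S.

3.84

Each term contributes (cᵢ δxᵢ)² to (δS)²:
  (δs)² = 0.00640;  (δq)² = 11.6;  (δd)² = 1.21;  (δb)² = 1.96
δS = √(14.7) = 3.84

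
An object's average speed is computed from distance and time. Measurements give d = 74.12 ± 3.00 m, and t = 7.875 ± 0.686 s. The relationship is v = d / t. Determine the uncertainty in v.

0.904 m/s

Since v is a product/quotient, work with relative uncertainties:
  (1·δd/d)² = (1×0.0405)² = 0.00164;  (-1·δt/t)² = (-1×0.0871)² = 0.00759
δv/v = √(0.00923) = 0.0961
v = 9.412 m/s, so δv = 0.0961 × 9.412 = 0.904 m/s.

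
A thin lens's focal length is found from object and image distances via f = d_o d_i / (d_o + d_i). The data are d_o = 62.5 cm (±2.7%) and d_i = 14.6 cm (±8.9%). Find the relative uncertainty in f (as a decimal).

0.0723

∂f/∂d_o = (d_i/(d_o+d_i))² = 0.0359;  ∂f/∂d_i = (d_o/(d_o+d_i))² = 0.657
δf = √((∂f/∂d_o · δd_o)² + (∂f/∂d_i · δd_i)²) = √(0.00366 + 0.729) = 0.856 cm
f = 11.8 cm, so δf/f = 0.856/11.8 = 0.0723.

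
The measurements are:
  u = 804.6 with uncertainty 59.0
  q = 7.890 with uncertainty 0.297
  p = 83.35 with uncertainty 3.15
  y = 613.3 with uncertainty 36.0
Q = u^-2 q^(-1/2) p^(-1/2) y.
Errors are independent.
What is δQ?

Q is a product of powers, so relative uncertainties combine in quadrature:
  (-2·δu/u)² = (-2×0.0733)² = 0.0215;  (−½·δq/q)² = (-0.5×0.0376)² = 0.000354;  (−½·δp/p)² = (-0.5×0.0378)² = 0.000357;  (1·δy/y)² = (1×0.0587)² = 0.00345
δQ/Q = √(0.0257) = 0.160
Q = 3.694e-05, so δQ = 0.160 × 3.694e-05 = 5.92e-06.

5.92e-06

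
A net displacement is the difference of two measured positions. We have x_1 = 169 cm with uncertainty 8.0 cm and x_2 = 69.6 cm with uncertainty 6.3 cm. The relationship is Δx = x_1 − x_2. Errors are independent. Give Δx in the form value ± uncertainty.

Each term contributes (cᵢ δxᵢ)² to (δΔx)²:
  (δx_1)² = 64.0;  (δx_2)² = 39.7
δΔx = √(104) = 10.2 cm
Δx = 99.4 cm.

99.4 ± 10.2 cm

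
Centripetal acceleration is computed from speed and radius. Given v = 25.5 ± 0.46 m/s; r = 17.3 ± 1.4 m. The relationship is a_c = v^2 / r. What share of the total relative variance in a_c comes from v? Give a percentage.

16.6%

(δa_c/a_c)² = (2·δv/v)² + (-1·δr/r)²
  v term: (2×0.0180)² = 0.00130
  r term: (-1×0.0809)² = 0.00655
Total = 0.00785. Share from v = 0.00130/0.00785 = 0.166.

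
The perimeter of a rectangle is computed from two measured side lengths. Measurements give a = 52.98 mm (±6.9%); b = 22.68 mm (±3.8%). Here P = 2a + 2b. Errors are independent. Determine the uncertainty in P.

7.51 mm

P is a linear combination, so absolute uncertainties add in quadrature:
  (2·δa)² = 53.5;  (2·δb)² = 2.97
δP = √(56.4) = 7.51 mm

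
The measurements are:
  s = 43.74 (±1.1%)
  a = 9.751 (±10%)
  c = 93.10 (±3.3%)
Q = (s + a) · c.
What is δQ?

193

Let u = s + a = 53.49. δu = √(δs² + δa²) = √(0.231 + 0.951) = 1.09, so δu/u = 0.0203.
Q is then a monomial in u, c:
δQ/Q = √((δu/u)² + (1·δc/c)²) = √(0.000413 + 0.00109) = 0.0388
Q = 4980, so δQ = 0.0388 × 4980 = 193.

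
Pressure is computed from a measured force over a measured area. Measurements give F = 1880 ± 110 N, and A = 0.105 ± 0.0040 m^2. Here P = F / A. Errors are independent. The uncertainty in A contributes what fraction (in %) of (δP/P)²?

29.8%

(δP/P)² = (1·δF/F)² + (-1·δA/A)²
  F term: (1×0.0585)² = 0.00342
  A term: (-1×0.0381)² = 0.00145
Total = 0.00487. Share from A = 0.00145/0.00487 = 0.298.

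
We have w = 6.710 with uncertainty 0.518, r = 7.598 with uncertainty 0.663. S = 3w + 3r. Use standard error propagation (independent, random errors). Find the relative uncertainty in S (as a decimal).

S is a linear combination, so absolute uncertainties add in quadrature:
  (3·δw)² = 2.41;  (3·δr)² = 3.96
δS = √(6.37) = 2.52
S = 42.92, so δS/S = 2.52/42.92 = 0.0588.

0.0588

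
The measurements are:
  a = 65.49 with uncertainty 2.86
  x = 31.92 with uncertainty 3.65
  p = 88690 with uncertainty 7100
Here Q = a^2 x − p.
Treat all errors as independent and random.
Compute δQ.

20900

Let w = a^2·x = 136900. δw/w = √((2·δa/a)² + (1·δx/x)²) = √(0.00763 + 0.0131) = 0.144, so δw = 19700.
Q = w − p: δQ = √(δw² + δp²) = √(3.88e+08 + 5.04e+07) = 20900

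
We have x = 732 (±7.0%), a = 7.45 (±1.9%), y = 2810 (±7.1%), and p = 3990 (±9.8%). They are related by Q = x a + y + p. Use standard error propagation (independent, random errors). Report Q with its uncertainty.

12300 ± 591

Let w = x·a = 5450. δw/w = √((1·δx/x)² + (1·δa/a)²) = √(0.00490 + 0.000361) = 0.0725, so δw = 396.
Q = w + y + p: δQ = √(δw² + δy² + δp²) = √(1.56e+05 + 39800 + 1.53e+05) = 591
Q = 12300.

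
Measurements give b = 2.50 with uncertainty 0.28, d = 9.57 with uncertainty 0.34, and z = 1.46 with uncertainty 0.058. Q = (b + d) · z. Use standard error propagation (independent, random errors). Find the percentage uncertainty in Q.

5.39%

Let u = b + d = 12.1. δu = √(δb² + δd²) = √(0.0784 + 0.116) = 0.440, so δu/u = 0.0365.
Q is then a monomial in u, z:
δQ/Q = √((δu/u)² + (1·δz/z)²) = √(0.00133 + 0.00158) = 0.0539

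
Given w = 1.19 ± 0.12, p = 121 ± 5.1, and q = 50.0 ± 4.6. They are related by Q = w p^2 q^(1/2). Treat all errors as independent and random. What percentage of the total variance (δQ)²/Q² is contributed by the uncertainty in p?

36.6%

(δQ/Q)² = (1·δw/w)² + (2·δp/p)² + (½·δq/q)²
  w term: (1×0.101)² = 0.0102
  p term: (2×0.0421)² = 0.00711
  q term: (0.5×0.0920)² = 0.00212
Total = 0.0194. Share from p = 0.00711/0.0194 = 0.366.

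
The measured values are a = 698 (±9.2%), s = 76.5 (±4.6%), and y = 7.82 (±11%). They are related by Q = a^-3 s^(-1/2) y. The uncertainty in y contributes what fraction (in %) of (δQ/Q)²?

13.6%

(δQ/Q)² = (-3·δa/a)² + (−½·δs/s)² + (1·δy/y)²
  a term: (-3×0.0920)² = 0.0762
  s term: (-0.5×0.0460)² = 0.000529
  y term: (1×0.110)² = 0.0121
Total = 0.0888. Share from y = 0.0121/0.0888 = 0.136.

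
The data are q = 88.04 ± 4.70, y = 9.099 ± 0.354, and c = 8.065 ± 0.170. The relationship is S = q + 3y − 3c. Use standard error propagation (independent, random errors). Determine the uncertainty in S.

S is a linear combination, so absolute uncertainties add in quadrature:
  (δq)² = 22.1;  (3·δy)² = 1.13;  (3·δc)² = 0.260
δS = √(23.5) = 4.85

4.85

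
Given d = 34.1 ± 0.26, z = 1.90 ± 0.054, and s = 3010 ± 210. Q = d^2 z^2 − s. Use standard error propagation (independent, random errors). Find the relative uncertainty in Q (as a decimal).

0.273

Let p = d^2·z^2 = 4200. δp/p = √((2·δd/d)² + (2·δz/z)²) = √(0.000233 + 0.00323) = 0.0589, so δp = 247.
Q = p − s: δQ = √(δp² + δs²) = √(61000 + 44100) = 324
Q = 1190, so δQ/Q = 324/1190 = 0.273.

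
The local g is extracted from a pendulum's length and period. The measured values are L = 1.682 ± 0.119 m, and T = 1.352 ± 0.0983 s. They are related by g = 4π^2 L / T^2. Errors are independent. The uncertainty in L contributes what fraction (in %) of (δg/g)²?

19.1%

(δg/g)² = (1·δL/L)² + (-2·δT/T)²
  L term: (1×0.0707)² = 0.00501
  T term: (-2×0.0727)² = 0.0211
Total = 0.0262. Share from L = 0.00501/0.0262 = 0.191.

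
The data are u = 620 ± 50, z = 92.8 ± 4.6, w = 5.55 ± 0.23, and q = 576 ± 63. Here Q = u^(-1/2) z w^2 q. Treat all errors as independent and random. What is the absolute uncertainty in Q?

Since Q is a product/quotient, work with relative uncertainties:
  (−½·δu/u)² = (-0.5×0.0806)² = 0.00163;  (1·δz/z)² = (1×0.0496)² = 0.00246;  (2·δw/w)² = (2×0.0414)² = 0.00687;  (1·δq/q)² = (1×0.109)² = 0.0120
δQ/Q = √(0.0229) = 0.151
Q = 66100, so δQ = 0.151 × 66100 = 10000.

10000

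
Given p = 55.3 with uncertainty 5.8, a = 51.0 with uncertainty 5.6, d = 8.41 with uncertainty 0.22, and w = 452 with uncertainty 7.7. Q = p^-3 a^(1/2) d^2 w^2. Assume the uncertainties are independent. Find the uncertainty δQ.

Each factor contributes (exponent × relative error)² to (δQ/Q)²:
  (-3·δp/p)² = (-3×0.105)² = 0.0990;  (½·δa/a)² = (0.5×0.110)² = 0.00301;  (2·δd/d)² = (2×0.0262)² = 0.00274;  (2·δw/w)² = (2×0.0170)² = 0.00116
δQ/Q = √(0.106) = 0.325
Q = 610, so δQ = 0.325 × 610 = 199.

199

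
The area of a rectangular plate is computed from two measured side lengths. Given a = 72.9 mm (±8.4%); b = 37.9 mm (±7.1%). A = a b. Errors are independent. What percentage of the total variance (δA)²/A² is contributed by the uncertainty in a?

58.3%

(δA/A)² = (1·δa/a)² + (1·δb/b)²
  a term: (1×0.0840)² = 0.00706
  b term: (1×0.0710)² = 0.00504
Total = 0.0121. Share from a = 0.00706/0.0121 = 0.583.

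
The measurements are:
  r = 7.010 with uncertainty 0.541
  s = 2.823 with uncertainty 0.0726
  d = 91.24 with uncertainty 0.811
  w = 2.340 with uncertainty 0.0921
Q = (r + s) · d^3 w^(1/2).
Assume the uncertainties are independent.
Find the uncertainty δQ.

7.39e+05

Let u = r + s = 9.833. δu = √(δr² + δs²) = √(0.293 + 0.00527) = 0.546, so δu/u = 0.0555.
Q is then a monomial in u, d, w:
δQ/Q = √((δu/u)² + (3·δd/d)² + (½·δw/w)²) = √(0.00308 + 0.000711 + 0.000387) = 0.0647
Q = 1.142e+07, so δQ = 0.0647 × 1.142e+07 = 7.39e+05.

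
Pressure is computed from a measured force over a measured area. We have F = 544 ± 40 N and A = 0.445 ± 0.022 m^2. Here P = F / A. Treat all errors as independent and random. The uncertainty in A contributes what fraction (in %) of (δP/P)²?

31.1%

(δP/P)² = (1·δF/F)² + (-1·δA/A)²
  F term: (1×0.0735)² = 0.00541
  A term: (-1×0.0494)² = 0.00244
Total = 0.00785. Share from A = 0.00244/0.00785 = 0.311.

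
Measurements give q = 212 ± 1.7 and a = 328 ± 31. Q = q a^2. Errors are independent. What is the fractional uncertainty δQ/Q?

Each factor contributes (exponent × relative error)² to (δQ/Q)²:
  (1·δq/q)² = (1×0.00802)² = 6.43e-05;  (2·δa/a)² = (2×0.0945)² = 0.0357
δQ/Q = √(0.0358) = 0.189

0.189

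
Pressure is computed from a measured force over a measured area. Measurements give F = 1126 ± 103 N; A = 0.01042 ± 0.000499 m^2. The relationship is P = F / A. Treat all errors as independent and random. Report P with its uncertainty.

108100 ± 11200 Pa

Products/powers → add relative errors in quadrature, weighted by exponent:
  (1·δF/F)² = (1×0.0915)² = 0.00837;  (-1·δA/A)² = (-1×0.0479)² = 0.00229
δP/P = √(0.0107) = 0.103
P = 108100 Pa, so δP = 0.103 × 108100 = 11200 Pa.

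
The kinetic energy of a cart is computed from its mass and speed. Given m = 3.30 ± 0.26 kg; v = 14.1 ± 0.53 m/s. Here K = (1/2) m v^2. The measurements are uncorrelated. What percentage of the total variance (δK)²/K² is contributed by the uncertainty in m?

52.3%

(δK/K)² = (1·δm/m)² + (2·δv/v)²
  m term: (1×0.0788)² = 0.00621
  v term: (2×0.0376)² = 0.00565
Total = 0.0119. Share from m = 0.00621/0.0119 = 0.523.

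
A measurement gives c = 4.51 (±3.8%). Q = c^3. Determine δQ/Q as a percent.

Relative error in a monomial: (δQ/Q)² = Σ (nᵢ · δxᵢ/xᵢ)².
  (3·δc/c)² = (3×0.0380)² = 0.0130
δQ/Q = √(0.0130) = 0.114

11.4%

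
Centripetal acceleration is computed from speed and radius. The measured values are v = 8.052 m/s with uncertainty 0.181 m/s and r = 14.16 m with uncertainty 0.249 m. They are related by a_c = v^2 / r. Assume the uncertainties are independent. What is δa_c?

0.221 m/s^2

Products/powers → add relative errors in quadrature, weighted by exponent:
  (2·δv/v)² = (2×0.0225)² = 0.00202;  (-1·δr/r)² = (-1×0.0176)² = 0.000309
δa_c/a_c = √(0.00233) = 0.0483
a_c = 4.579 m/s^2, so δa_c = 0.0483 × 4.579 = 0.221 m/s^2.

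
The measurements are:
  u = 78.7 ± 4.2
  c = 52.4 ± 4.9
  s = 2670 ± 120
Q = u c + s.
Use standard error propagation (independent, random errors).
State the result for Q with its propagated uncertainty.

6790 ± 460

Let p = u·c = 4120. δp/p = √((1·δu/u)² + (1·δc/c)²) = √(0.00285 + 0.00874) = 0.108, so δp = 444.
Q = p + s: δQ = √(δp² + δs²) = √(1.97e+05 + 14400) = 460
Q = 6790.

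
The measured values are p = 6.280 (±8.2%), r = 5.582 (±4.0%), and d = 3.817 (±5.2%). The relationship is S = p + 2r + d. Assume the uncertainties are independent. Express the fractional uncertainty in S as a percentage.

Sums and differences: (δS)² = Σ (cᵢ δxᵢ)².
  (δp)² = 0.265;  (2·δr)² = 0.199;  (δd)² = 0.0394
δS = √(0.504) = 0.710
S = 21.26, so δS/S = 0.710/21.26 = 0.0334.

3.34%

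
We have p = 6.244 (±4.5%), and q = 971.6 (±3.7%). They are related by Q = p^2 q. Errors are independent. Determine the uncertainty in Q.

3690

Q is a product of powers, so relative uncertainties combine in quadrature:
  (2·δp/p)² = (2×0.0450)² = 0.00810;  (1·δq/q)² = (1×0.0370)² = 0.00137
δQ/Q = √(0.00947) = 0.0973
Q = 37880, so δQ = 0.0973 × 37880 = 3690.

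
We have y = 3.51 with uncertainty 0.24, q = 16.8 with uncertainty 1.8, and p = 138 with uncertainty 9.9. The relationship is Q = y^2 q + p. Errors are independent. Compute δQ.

37.3

Let w = y^2·q = 207. δw/w = √((2·δy/y)² + (1·δq/q)²) = √(0.0187 + 0.0115) = 0.174, so δw = 36.0.
Q = w + p: δQ = √(δw² + δp²) = √(1290 + 98.0) = 37.3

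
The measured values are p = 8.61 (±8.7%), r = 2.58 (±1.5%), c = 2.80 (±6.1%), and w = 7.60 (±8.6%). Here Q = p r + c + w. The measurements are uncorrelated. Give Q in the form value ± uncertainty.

32.6 ± 2.07

Let h = p·r = 22.2. δh/h = √((1·δp/p)² + (1·δr/r)²) = √(0.00757 + 0.000225) = 0.0883, so δh = 1.96.
Q = h + c + w: δQ = √(δh² + δc² + δw²) = √(3.85 + 0.0292 + 0.427) = 2.07
Q = 32.6.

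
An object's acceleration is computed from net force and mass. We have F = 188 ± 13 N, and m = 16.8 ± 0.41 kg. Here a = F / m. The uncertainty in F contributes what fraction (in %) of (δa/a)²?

88.9%

(δa/a)² = (1·δF/F)² + (-1·δm/m)²
  F term: (1×0.0691)² = 0.00478
  m term: (-1×0.0244)² = 0.000596
Total = 0.00538. Share from F = 0.00478/0.00538 = 0.889.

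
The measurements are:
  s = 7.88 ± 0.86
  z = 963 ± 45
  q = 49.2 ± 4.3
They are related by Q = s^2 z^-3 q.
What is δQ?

9.36e-07

Since Q is a product/quotient, work with relative uncertainties:
  (2·δs/s)² = (2×0.109)² = 0.0476;  (-3·δz/z)² = (-3×0.0467)² = 0.0197;  (1·δq/q)² = (1×0.0874)² = 0.00764
δQ/Q = √(0.0749) = 0.274
Q = 3.42e-06, so δQ = 0.274 × 3.42e-06 = 9.36e-07.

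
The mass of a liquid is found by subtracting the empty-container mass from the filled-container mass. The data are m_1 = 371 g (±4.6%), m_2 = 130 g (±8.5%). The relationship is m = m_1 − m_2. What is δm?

20.3 g

Each term contributes (cᵢ δxᵢ)² to (δm)²:
  (δm_1)² = 291;  (δm_2)² = 122
δm = √(413) = 20.3 g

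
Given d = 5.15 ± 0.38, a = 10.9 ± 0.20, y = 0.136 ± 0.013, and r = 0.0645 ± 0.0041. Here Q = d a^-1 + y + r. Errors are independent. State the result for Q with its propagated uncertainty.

0.673 ± 0.0384

Let p = d·a^-1 = 0.472. δp/p = √((1·δd/d)² + (-1·δa/a)²) = √(0.00544 + 0.000337) = 0.0760, so δp = 0.0359.
Q = p + y + r: δQ = √(δp² + δy² + δr²) = √(0.00129 + 0.000169 + 1.68e-05) = 0.0384
Q = 0.673.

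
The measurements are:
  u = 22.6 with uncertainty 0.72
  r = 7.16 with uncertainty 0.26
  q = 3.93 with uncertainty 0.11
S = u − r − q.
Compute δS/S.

0.0672

Absolute uncertainties add in quadrature for a linear combination:
  (δu)² = 0.518;  (δr)² = 0.0676;  (δq)² = 0.0121
δS = √(0.598) = 0.773
S = 11.5, so δS/S = 0.773/11.5 = 0.0672.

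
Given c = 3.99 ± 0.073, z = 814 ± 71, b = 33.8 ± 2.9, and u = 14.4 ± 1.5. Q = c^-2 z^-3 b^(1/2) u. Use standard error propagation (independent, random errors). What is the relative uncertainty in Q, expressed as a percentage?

Relative error in a monomial: (δQ/Q)² = Σ (nᵢ · δxᵢ/xᵢ)².
  (-2·δc/c)² = (-2×0.0183)² = 0.00134;  (-3·δz/z)² = (-3×0.0872)² = 0.0685;  (½·δb/b)² = (0.5×0.0858)² = 0.00184;  (1·δu/u)² = (1×0.104)² = 0.0109
δQ/Q = √(0.0825) = 0.287

28.7%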